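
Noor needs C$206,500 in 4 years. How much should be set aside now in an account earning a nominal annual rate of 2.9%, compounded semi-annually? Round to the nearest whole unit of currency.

C$184,036

i = 0.029/2 = 0.0145 per half-year; n = 4·2 = 8.
PV = FV·(1+i)^(−n) = 206,500 × 0.891217 = 184,036.3643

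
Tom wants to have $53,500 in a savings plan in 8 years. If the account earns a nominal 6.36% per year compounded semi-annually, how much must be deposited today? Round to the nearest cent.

With 2 periods per year: i = 0.0318, n = 16.
PV = FV·(1+i)^(−n) = 53,500 × 0.605999 = 32,420.9253

$32,420.93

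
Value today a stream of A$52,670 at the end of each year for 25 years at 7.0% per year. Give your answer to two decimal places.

A$613,794.23

PV = 52670 × [1 − (1+0.07)^(−25)] / 0.07 = 52670 × 11.653583 = 613,794.2260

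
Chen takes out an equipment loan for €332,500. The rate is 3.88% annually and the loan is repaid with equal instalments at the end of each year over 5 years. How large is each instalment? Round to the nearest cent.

€74,436.91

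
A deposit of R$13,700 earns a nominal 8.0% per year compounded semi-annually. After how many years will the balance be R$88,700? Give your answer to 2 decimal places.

23.81 years

Periodic rate i = 0.08/2 = 0.04.
n = ln(88700/13700) / ln(1+0.04) = ln(6.47445) / 0.039221 = 47.6244 half-years
= 47.6244/2 years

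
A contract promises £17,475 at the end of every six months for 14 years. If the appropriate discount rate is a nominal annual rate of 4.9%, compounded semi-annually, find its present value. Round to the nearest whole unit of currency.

£351,092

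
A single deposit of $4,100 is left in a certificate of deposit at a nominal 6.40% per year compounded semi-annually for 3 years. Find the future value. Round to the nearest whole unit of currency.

Periodic rate i = 0.064/2 = 0.032; n = 3 × 2 = 6 periods.
4,100 × (1+0.032)^6 = 4,100 × 1.208031 = 4,952.9283

$4,953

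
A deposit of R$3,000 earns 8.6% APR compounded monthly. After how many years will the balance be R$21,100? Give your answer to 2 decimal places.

22.76 years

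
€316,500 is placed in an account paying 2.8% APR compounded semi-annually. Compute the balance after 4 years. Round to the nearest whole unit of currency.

€353,734

i = 0.028/2 = 0.014 per half-year; n = 4·2 = 8.
FV = 316,500 × (1 + 0.014)^8 = 353,734.4474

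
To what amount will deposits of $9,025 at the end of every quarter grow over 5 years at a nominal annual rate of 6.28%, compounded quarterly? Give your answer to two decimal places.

With 4 periods per year: i = 0.0157, n = 20.
FV = 9025 × [(1+0.0157)^20 − 1] / 0.0157 = 9025 × 23.283728 = 210,135.6486

$210,135.65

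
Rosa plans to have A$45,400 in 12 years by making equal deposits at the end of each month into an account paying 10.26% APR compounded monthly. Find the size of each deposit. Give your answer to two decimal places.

A$161.24

i = 0.1026/12 = 0.00855 per month; n = 12·12 = 144.
FV-annuity factor = 281.573984; PMT = 45400 / 281.573984 = 161.2365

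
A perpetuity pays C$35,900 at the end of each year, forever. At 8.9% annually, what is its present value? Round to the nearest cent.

C$403,370.79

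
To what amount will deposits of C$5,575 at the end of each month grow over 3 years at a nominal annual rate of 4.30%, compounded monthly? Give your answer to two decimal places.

i = 0.043/12 = 0.00358333 per month; n = 3·12 = 36.
FV = 5575 × [(1+0.00358333)^36 − 1] / 0.00358333 = 5575 × 38.351953 = 213,812.1390

C$213,812.14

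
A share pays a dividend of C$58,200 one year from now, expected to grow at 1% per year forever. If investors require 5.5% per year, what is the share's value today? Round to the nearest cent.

C$1,293,333.33

PV = D₁/(r − g) = 58200/(0.055 − 0.01) = 1,293,333.3333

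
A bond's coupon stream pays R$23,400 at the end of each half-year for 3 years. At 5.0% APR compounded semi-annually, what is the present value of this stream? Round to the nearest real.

R$128,890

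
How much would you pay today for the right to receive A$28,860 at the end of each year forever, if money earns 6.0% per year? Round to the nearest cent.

PV = PMT / i = 28860 / 0.06 = 481,000.0000

A$481,000.00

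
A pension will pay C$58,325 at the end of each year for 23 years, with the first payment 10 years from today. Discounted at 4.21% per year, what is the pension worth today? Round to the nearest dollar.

Value one period before first payment (t=9): 58325 × [1 − (1+0.0421)^(−23)] / 0.0421 = 58325 × 14.552673 = 848,784.6617
Discount back 9 years: 848,784.6617 × (1+0.0421)^(−9) = 848,784.6617 × 0.689947 = 585,616.0350

C$585,616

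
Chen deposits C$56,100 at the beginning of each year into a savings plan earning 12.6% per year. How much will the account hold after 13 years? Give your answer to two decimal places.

FV = PMT · [(1+i)^n − 1] / i × (1+i) = 56100 · 32.862591 = 1,843,591.3676
(annuity-due: payments at period start, so ×(1+i).)

C$1,843,591.37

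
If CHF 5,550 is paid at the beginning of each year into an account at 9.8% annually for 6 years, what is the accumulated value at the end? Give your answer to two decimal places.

FV = 5550 × [(1+0.098)^6 − 1] / 0.098 × (1+i) = 5550 × 8.429083 = 46,781.4098
(annuity-due: payments at period start, so ×(1+i).)

CHF 46,781.41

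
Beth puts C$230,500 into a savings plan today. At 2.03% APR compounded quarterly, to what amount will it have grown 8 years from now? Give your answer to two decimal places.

i = 0.0203/4 = 0.005075 per quarter; n = 8·4 = 32.
FV = 230,500 × (1 + 0.005075)^32 = 271,032.8853

C$271,032.89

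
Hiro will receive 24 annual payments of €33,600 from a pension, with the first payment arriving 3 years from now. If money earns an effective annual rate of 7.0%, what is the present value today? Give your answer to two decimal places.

PV at t=2 (ordinary 24-year annuity): 33600 × a(24|0.07) = 33600 × 11.469334 = 385,369.6224
PV₀ = 385,369.6224 / (1+0.07)^2 = 385,369.6224 / 1.144900 = 336,596.7529

€336,596.75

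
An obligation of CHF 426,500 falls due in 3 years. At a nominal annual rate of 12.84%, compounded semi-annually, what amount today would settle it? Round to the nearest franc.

With 2 periods per year: i = 0.0642, n = 6.
Discount factor = (1+0.0642)^(−6) = 0.688431; PV = 426,500 × 0.688431 = 293,615.8581

CHF 293,616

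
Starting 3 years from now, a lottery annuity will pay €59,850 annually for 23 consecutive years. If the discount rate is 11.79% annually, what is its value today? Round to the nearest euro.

€374,909

Value one period before first payment (t=2): 59850 × [1 − (1+0.1179)^(−23)] / 0.1179 = 59850 × 7.828305 = 468,524.0793
Discount back 2 years: 468,524.0793 × (1+0.1179)^(−2) = 468,524.0793 × 0.800192 = 374,909.1186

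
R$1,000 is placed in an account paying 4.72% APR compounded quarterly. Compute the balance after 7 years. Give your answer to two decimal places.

R$1,388.84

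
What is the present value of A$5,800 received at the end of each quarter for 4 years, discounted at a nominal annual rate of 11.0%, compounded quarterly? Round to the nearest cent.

A$74,266.52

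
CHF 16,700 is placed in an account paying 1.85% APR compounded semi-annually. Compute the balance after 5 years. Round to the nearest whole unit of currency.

CHF 18,311

With 2 periods per year: i = 0.00925, n = 10.
FV = PV·(1+i)^n = 16,700 × 1.096447 = 18,310.6623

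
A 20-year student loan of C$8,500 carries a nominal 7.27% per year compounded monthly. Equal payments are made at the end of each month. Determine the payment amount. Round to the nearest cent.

i = 0.0727/12 = 0.00605833 per month; n = 20·12 = 240.
PMT = 8500 / ( [1 − (1+0.00605833)^(−240)] / 0.00605833 ) = 8500 / 126.328306 = 67.2850

C$67.28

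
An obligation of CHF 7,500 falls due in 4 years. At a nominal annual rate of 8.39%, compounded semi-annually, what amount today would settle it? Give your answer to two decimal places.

CHF 5,398.66

Periodic rate i = 0.0839/2 = 0.04195; n = 4 × 2 = 8 periods.
PV = 7,500 / (1 + 0.04195)^8 = 7,500 / 1.389233 = 5,398.6632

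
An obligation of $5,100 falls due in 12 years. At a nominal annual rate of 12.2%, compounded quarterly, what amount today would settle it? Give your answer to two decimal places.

$1,205.78

i = 0.122/4 = 0.0305 per quarter; n = 12·4 = 48.
PV = FV·(1+i)^(−n) = 5,100 × 0.236427 = 1,205.7752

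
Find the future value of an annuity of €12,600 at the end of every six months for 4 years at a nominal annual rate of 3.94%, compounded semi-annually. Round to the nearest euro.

With 2 periods per year: i = 0.0197, n = 8.
FV = PMT · [(1+i)^n − 1] / i = 12600 · 8.573877 = 108,030.8468

€108,031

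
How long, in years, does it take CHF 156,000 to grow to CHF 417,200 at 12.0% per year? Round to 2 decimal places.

n = ln(417200/156000) / ln(1+0.12) = ln(2.67436) / 0.113329 = 8.6801 years

8.68 years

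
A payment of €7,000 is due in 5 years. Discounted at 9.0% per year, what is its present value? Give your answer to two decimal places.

€4,549.52

Discount factor = (1+0.09)^(−5) = 0.649931; PV = 7,000 × 0.649931 = 4,549.5197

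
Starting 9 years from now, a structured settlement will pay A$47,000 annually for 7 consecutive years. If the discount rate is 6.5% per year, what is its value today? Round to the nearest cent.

A$155,754.14

PV at t=8 (ordinary 7-year annuity): 47000 × a(7|0.065) = 47000 × 5.484520 = 257,772.4293
PV₀ = 257,772.4293 / (1+0.065)^8 = 257,772.4293 / 1.654996 = 155,754.1411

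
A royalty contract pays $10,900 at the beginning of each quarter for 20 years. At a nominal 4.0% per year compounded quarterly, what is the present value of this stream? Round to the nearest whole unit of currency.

$604,264

With 4 periods per year: i = 0.01, n = 80.
PV = PMT · [1 − (1+i)^(−n)] / i × (1+i) = 10900 · 55.437088 = 604,264.2610
(Beginning-of-period payments → annuity-due factor ×(1+i).)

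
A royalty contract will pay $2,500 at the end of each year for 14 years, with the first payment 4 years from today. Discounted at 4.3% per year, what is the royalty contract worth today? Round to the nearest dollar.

$22,820

PV at t=3 (ordinary 14-year annuity): 2500 × a(14|0.043) = 2500 × 10.356957 = 25,892.3925
PV₀ = 25,892.3925 / (1+0.043)^3 = 25,892.3925 / 1.134627 = 22,820.1900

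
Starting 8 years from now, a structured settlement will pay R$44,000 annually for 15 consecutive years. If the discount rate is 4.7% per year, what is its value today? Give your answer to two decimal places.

R$337,956.29

Value one period before first payment (t=7): 44000 × [1 − (1+0.047)^(−15)] / 0.047 = 44000 × 10.593382 = 466,108.8088
Discount back 7 years: 466,108.8088 × (1+0.047)^(−7) = 466,108.8088 × 0.725059 = 337,956.2938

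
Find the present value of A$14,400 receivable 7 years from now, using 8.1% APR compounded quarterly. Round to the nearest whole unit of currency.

Periodic rate i = 0.081/4 = 0.02025; n = 7 × 4 = 28 periods.
PV = FV·(1+i)^(−n) = 14,400 × 0.570447 = 8,214.4331

A$8,214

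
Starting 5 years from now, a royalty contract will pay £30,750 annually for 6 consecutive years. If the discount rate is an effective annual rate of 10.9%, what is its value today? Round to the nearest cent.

Value one period before first payment (t=4): 30750 × [1 − (1+0.109)^(−6)] / 0.109 = 30750 × 4.242753 = 130,464.6553
PV₀ = 130,464.6553 / (1+0.109)^4 = 130,464.6553 / 1.512607 = 86,251.5060

£86,251.51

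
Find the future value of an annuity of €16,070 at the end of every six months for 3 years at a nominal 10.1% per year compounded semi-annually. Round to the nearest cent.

With 2 periods per year: i = 0.0505, n = 6.
FV = 16070 × [(1+0.0505)^6 − 1] / 0.0505 = 16070 × 6.810476 = 109,444.3520

€109,444.35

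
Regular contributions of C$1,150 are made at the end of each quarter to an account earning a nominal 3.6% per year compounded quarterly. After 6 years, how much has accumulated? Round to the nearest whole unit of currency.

C$30,654

i = 0.036/4 = 0.009 per quarter; n = 6·4 = 24.
Accumulation factor s(24|0.009) = 26.655977; FV = 1150 × 26.655977 = 30,654.3740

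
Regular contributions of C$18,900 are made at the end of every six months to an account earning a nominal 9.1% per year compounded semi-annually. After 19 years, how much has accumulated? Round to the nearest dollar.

Periodic rate i = 0.091/2 = 0.0455; n = 19 × 2 = 38 periods.
FV = PMT · [(1+i)^n − 1] / i = 18900 · 97.229048 = 1,837,629.0161

C$1,837,629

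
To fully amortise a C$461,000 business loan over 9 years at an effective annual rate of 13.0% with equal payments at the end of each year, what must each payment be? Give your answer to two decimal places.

C$89,834.56

PMT = 461000 / ( [1 − (1+0.13)^(−9)] / 0.13 ) = 461000 / 5.131655 = 89,834.5638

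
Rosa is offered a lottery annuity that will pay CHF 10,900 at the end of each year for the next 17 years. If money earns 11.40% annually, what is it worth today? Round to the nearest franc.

CHF 80,357

Annuity factor a(17|0.114) = 7.372191; PV = 10900 × 7.372191 = 80,356.8856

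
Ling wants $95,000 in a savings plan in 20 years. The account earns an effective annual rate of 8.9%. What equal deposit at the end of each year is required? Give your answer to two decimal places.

FV-annuity factor = 50.589538; PMT = 95000 / 50.589538 = 1,877.8586

$1,877.86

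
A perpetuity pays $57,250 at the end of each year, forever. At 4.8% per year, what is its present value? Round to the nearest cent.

$1,192,708.33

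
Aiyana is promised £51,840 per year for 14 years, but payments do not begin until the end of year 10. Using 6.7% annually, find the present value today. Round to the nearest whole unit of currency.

£257,525

Value one period before first payment (t=9): 51840 × [1 − (1+0.067)^(−14)] / 0.067 = 51840 × 8.905001 = 461,635.2602
PV₀ = 461,635.2602 / (1+0.067)^9 = 461,635.2602 / 1.792585 = 257,524.8829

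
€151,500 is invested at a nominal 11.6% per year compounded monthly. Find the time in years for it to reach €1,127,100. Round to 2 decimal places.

17.38 years

Periodic rate i = 0.116/12 = 0.00966667.
n = ln(1.1271e+06/151500) / ln(1+0.00966667) = ln(7.43960) / 0.009620 = 208.6036 months
= 208.6036/12 years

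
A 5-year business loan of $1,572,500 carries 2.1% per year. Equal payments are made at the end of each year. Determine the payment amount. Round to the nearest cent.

PMT = 1.5725e+06 / ( [1 − (1+0.021)^(−5)] / 0.021 ) = 1.5725e+06 / 4.699810 = 334,587.9652

$334,587.97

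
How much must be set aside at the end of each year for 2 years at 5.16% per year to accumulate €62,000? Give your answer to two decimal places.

€30,220.32

PMT = 62000 / ( [(1+0.0516)^2 − 1] / 0.0516 ) = 62000 / 2.051600 = 30,220.3159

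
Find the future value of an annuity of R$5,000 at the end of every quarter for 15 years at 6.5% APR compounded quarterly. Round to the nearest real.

With 4 periods per year: i = 0.01625, n = 60.
Accumulation factor s(60|0.01625) = 100.336676; FV = 5000 × 100.336676 = 501,683.3807

R$501,683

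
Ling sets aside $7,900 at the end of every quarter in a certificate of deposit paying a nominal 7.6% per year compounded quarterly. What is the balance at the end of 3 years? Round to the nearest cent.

i = 0.076/4 = 0.019 per quarter; n = 3·4 = 12.
Accumulation factor s(12|0.019) = 13.336921; FV = 7900 × 13.336921 = 105,361.6739

$105,361.67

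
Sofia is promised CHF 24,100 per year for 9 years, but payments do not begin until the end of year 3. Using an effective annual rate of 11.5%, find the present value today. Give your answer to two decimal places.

PV at t=2 (ordinary 9-year annuity): 24100 × a(9|0.115) = 24100 × 5.431064 = 130,888.6514
Discount back 2 years: 130,888.6514 × (1+0.115)^(−2) = 130,888.6514 × 0.804360 = 105,281.5471

CHF 105,281.55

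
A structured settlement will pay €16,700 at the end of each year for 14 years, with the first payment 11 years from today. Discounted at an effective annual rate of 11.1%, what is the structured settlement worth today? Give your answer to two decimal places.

Value one period before first payment (t=10): 16700 × [1 − (1+0.111)^(−14)] / 0.111 = 16700 × 6.945149 = 115,983.9915
PV₀ = 115,983.9915 / (1+0.111)^10 = 115,983.9915 / 2.865105 = 40,481.5806

€40,481.58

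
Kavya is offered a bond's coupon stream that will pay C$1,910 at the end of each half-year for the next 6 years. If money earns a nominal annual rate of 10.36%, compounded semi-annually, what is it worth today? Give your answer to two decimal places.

With 2 periods per year: i = 0.0518, n = 12.
PV = PMT · [1 − (1+i)^(−n)] / i = 1910 · 8.773956 = 16,758.2551

C$16,758.26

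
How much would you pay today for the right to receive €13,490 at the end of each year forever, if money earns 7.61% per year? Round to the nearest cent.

€177,266.75

PV = C/r = 13490/0.0761 = 177,266.7543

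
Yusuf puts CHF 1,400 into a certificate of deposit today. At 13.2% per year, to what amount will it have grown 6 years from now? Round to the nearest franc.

1,400 × (1+0.132)^6 = 1,400 × 2.104159 = 2,945.8226

CHF 2,946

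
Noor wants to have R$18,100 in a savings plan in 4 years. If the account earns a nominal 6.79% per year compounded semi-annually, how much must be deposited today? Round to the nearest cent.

i = 0.0679/2 = 0.03395 per half-year; n = 4·2 = 8.
Discount factor = (1+0.03395)^(−8) = 0.765603; PV = 18,100 × 0.765603 = 13,857.4166

R$13,857.42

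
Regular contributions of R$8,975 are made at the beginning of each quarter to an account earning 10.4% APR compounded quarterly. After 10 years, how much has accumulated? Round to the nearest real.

Periodic rate i = 0.104/4 = 0.026; n = 10 × 4 = 40 periods.
FV = 8975 × [(1+0.026)^40 − 1] / 0.026 × (1+i) = 8975 × 70.709754 = 634,620.0410
(annuity-due: payments at period start, so ×(1+i).)

R$634,620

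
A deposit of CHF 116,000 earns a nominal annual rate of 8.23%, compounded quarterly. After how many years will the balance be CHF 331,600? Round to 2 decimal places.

Periodic rate i = 0.0823/4 = 0.020575.
n = ln(331600/116000) / ln(1+0.020575) = ln(2.85862) / 0.020366 = 51.5727 quarters
= 51.5727/4 years

12.89 years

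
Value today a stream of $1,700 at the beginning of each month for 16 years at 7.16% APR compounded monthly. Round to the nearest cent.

$195,151.95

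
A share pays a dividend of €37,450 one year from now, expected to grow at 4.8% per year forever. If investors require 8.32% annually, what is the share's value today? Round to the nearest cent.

€1,063,920.45

PV = D₁/(r − g) = 37450/(0.0832 − 0.048) = 1,063,920.4545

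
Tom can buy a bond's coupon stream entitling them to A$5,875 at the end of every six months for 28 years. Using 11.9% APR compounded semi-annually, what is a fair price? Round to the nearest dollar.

A$94,859

i = 0.119/2 = 0.0595 per half-year; n = 28·2 = 56.
PV = PMT · [1 − (1+i)^(−n)] / i = 5875 · 16.146289 = 94,859.4479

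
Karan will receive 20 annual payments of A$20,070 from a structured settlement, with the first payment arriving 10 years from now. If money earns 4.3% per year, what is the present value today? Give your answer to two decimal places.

A$181,867.95

PV at t=9 (ordinary 20-year annuity): 20070 × a(20|0.043) = 20070 × 13.236329 = 265,653.1330
PV₀ = 265,653.1330 / (1+0.043)^9 = 265,653.1330 / 1.460692 = 181,867.9478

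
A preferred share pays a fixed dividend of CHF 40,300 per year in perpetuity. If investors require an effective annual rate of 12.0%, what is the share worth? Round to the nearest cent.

CHF 335,833.33

PV = PMT / i = 40300 / 0.12 = 335,833.3333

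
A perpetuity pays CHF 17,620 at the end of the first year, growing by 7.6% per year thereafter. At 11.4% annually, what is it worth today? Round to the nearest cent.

PV = PMT / (i − g) = 17620 / (0.114 − 0.076) = 17620 / 0.038000 = 463,684.2105

CHF 463,684.21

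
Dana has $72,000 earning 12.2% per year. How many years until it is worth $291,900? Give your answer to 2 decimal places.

12.16 years

n = ln(291900/72000) / ln(1+0.122) = ln(4.05417) / 0.115113 = 12.1598 years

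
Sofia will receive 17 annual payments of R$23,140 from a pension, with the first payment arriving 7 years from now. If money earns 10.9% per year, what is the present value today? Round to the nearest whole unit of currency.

R$94,460

PV at t=6 (ordinary 17-year annuity): 23140 × a(17|0.109) = 23140 × 7.594020 = 175,725.6315
PV₀ = 175,725.6315 / (1+0.109)^6 = 175,725.6315 / 1.860327 = 94,459.5421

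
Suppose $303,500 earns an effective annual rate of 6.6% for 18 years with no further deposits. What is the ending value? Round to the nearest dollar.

FV = PV·(1+i)^n = 303,500 × 3.159582 = 958,933.2550

$958,933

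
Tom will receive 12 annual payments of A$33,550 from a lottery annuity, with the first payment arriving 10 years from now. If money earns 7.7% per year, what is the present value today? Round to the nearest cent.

A$131,727.29

PV at t=9 (ordinary 12-year annuity): 33550 × a(12|0.077) = 33550 × 7.654636 = 256,813.0420
PV₀ = 256,813.0420 / (1+0.077)^9 = 256,813.0420 / 1.949581 = 131,727.2864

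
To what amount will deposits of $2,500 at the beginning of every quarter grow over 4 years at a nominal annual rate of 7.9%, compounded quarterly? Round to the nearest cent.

i = 0.079/4 = 0.01975 per quarter; n = 4·4 = 16.
FV = 2500 × [(1+0.01975)^16 − 1] / 0.01975 × (1+i) = 2500 × 18.970557 = 47,426.3931
(annuity-due: payments at period start, so ×(1+i).)

$47,426.39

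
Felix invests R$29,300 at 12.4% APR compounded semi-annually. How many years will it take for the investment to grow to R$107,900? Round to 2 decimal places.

10.84 years

Periodic rate i = 0.124/2 = 0.062.
(1+i)^n = 107900/29300 = 3.68259, so n = ln 3.68259 / ln 1.062 = 21.6714 half-years
= 21.6714/2 years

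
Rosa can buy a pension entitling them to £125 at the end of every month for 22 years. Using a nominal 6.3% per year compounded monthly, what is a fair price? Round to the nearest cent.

Periodic rate i = 0.063/12 = 0.00525; n = 22 × 12 = 264 periods.
Annuity factor a(264|0.00525) = 142.670113; PV = 125 × 142.670113 = 17,833.7642

£17,833.76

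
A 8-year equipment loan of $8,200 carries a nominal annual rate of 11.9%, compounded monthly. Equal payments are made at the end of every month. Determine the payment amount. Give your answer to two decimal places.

i = 0.119/12 = 0.00991667 per month; n = 8·12 = 96.
Annuity-PV factor = 61.736218; PMT = 8200 / 61.736218 = 132.8232

$132.82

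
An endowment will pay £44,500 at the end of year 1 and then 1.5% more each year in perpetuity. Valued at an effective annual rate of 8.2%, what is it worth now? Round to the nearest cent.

£664,179.10

PV = D₁/(r − g) = 44500/(0.082 − 0.015) = 664,179.1045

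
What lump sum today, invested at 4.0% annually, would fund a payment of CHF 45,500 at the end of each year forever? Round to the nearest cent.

PV = PMT / i = 45500 / 0.04 = 1,137,500.0000

CHF 1,137,500.00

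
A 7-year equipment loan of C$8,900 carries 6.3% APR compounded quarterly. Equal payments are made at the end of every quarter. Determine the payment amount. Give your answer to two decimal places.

C$395.54

i = 0.063/4 = 0.01575 per quarter; n = 7·4 = 28.
Annuity-PV factor = 22.501096; PMT = 8900 / 22.501096 = 395.5363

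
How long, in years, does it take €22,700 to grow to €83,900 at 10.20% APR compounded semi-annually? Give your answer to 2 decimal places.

13.14 years

Periodic rate i = 0.102/2 = 0.051.
n = ln(83900/22700) / ln(1+0.051) = ln(3.69604) / 0.049742 = 26.2808 half-years
= 26.2808/2 years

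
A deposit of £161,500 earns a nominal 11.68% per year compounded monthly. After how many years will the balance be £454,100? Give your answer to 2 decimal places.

8.89 years

Periodic rate i = 0.1168/12 = 0.00973333.
n = ln(454100/161500) / ln(1+0.00973333) = ln(2.81176) / 0.009686 = 106.7297 months
= 106.7297/12 years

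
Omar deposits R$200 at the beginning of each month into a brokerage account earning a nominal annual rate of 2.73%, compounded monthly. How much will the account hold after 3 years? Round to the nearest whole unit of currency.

R$7,511

Periodic rate i = 0.0273/12 = 0.002275; n = 3 × 12 = 36 periods.
FV = PMT · [(1+i)^n − 1] / i × (1+i) = 200 · 37.556154 = 7,511.2308
(Beginning-of-period payments → annuity-due factor ×(1+i).)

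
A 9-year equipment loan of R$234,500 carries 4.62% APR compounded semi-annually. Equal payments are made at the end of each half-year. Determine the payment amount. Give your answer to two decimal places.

R$16,071.19

With 2 periods per year: i = 0.0231, n = 18.
Annuity-PV factor = 14.591325; PMT = 234500 / 14.591325 = 16,071.1926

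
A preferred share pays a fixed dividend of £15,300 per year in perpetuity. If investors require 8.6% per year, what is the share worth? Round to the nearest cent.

PV = C/r = 15300/0.086 = 177,906.9767

£177,906.98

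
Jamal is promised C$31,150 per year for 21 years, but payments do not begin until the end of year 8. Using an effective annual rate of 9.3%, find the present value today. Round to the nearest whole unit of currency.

C$151,963

PV at t=7 (ordinary 21-year annuity): 31150 × a(21|0.093) = 31150 × 9.091214 = 283,191.3094
PV₀ = 283,191.3094 / (1+0.093)^7 = 283,191.3094 / 1.863550 = 151,963.3252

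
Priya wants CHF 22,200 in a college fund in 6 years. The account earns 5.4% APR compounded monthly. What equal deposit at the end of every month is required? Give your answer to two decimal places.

Periodic rate i = 0.054/12 = 0.0045; n = 6 × 12 = 72 periods.
PMT = 22200 / ( [(1+0.0045)^72 − 1] / 0.0045 ) = 22200 / 84.809497 = 261.7631

CHF 261.76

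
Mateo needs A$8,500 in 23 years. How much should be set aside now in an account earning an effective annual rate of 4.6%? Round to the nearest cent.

PV = FV·(1+i)^(−n) = 8,500 × 0.355444 = 3,021.2745

A$3,021.27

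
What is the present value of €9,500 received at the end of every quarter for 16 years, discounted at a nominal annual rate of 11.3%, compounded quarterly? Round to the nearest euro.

€279,739

i = 0.113/4 = 0.02825 per quarter; n = 16·4 = 64.
PV = 9500 × [1 − (1+0.02825)^(−64)] / 0.02825 = 9500 × 29.446221 = 279,739.0997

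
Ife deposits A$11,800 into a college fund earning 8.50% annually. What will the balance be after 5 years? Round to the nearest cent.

11,800 × (1+0.085)^5 = 11,800 × 1.503657 = 17,743.1489

A$17,743.15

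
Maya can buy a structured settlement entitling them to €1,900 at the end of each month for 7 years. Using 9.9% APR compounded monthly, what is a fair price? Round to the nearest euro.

Periodic rate i = 0.099/12 = 0.00825; n = 7 × 12 = 84 periods.
PV = PMT · [1 − (1+i)^(−n)] / i = 1900 · 60.424566 = 114,806.6761

€114,807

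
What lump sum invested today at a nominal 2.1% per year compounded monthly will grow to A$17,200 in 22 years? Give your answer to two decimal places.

A$10,840.76

i = 0.021/12 = 0.00175 per month; n = 22·12 = 264.
Discount factor = (1+0.00175)^(−264) = 0.630277; PV = 17,200 × 0.630277 = 10,840.7606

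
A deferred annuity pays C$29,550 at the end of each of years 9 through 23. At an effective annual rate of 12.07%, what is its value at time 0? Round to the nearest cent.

C$80,579.28

PV at t=8 (ordinary 15-year annuity): 29550 × a(15|0.1207) = 29550 × 6.785485 = 200,511.0678
Discount back 8 years: 200,511.0678 × (1+0.1207)^(−8) = 200,511.0678 × 0.401869 = 80,579.2785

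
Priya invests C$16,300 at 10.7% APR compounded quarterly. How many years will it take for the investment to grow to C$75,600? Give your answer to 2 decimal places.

14.53 years

Periodic rate i = 0.107/4 = 0.02675.
(1+i)^n = 75600/16300 = 4.63804, so n = ln 4.63804 / ln 1.02675 = 58.1204 quarters
= 58.1204/4 years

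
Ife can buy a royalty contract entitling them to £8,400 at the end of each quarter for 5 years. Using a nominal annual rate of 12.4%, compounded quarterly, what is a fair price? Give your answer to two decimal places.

£123,823.16

With 4 periods per year: i = 0.031, n = 20.
PV = 8400 × [1 − (1+0.031)^(−20)] / 0.031 = 8400 × 14.740852 = 123,823.1562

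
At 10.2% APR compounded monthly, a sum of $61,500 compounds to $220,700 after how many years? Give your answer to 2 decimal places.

12.58 years

Periodic rate i = 0.102/12 = 0.0085.
(1+i)^n = 220700/61500 = 3.58862, so n = ln 3.58862 / ln 1.0085 = 150.9635 months
= 150.9635/12 years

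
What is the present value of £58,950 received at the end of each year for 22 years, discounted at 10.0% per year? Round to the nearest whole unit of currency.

PV = PMT · [1 − (1+i)^(−n)] / i = 58950 · 8.771540 = 517,082.2986

£517,082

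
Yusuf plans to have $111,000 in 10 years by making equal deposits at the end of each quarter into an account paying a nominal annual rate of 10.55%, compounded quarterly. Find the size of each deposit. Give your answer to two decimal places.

$1,597.20

Periodic rate i = 0.1055/4 = 0.026375; n = 10 × 4 = 40 periods.
FV-annuity factor = 69.496649; PMT = 111000 / 69.496649 = 1,597.1993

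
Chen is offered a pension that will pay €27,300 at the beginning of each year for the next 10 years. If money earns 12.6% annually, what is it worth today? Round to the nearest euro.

€169,503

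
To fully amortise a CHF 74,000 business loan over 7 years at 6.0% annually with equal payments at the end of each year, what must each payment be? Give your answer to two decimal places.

Annuity-PV factor = 5.582381; PMT = 74000 / 5.582381 = 13,255.9913

CHF 13,255.99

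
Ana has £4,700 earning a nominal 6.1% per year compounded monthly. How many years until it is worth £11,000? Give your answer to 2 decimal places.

Periodic rate i = 0.061/12 = 0.00508333.
(1+i)^n = 11000/4700 = 2.34043, so n = ln 2.34043 / ln 1.00508 = 167.7034 months
= 167.7034/12 years

13.98 years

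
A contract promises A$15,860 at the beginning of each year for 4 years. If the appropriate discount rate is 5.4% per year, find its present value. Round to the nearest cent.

A$58,729.02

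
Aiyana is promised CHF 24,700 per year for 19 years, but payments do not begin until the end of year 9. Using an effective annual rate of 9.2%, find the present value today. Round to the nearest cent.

CHF 107,838.50

PV at t=8 (ordinary 19-year annuity): 24700 × a(19|0.092) = 24700 × 8.827912 = 218,049.4187
PV₀ = 218,049.4187 / (1+0.092)^8 = 218,049.4187 / 2.022000 = 107,838.4970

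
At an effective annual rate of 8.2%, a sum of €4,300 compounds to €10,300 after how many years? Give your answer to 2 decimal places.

11.08 years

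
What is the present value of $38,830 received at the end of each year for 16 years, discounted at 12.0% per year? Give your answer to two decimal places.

PV = 38830 × [1 − (1+0.12)^(−16)] / 0.12 = 38830 × 6.973986 = 270,799.8823

$270,799.88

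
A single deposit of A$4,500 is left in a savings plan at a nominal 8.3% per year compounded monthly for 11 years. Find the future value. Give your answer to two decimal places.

i = 0.083/12 = 0.00691667 per month; n = 11·12 = 132.
FV = 4,500 × (1 + 0.00691667)^132 = 11,177.8531

A$11,177.85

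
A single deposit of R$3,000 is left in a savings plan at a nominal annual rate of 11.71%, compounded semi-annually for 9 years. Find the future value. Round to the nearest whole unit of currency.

Periodic rate i = 0.1171/2 = 0.05855; n = 9 × 2 = 18 periods.
FV = 3,000 × (1 + 0.05855)^18 = 8,354.6071

R$8,355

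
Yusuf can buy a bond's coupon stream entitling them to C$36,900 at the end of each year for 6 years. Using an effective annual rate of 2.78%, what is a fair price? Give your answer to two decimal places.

C$201,360.17

PV = 36900 × [1 − (1+0.0278)^(−6)] / 0.0278 = 36900 × 5.456915 = 201,360.1683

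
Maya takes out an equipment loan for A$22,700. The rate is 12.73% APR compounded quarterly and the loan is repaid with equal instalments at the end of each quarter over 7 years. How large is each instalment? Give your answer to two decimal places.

i = 0.1273/4 = 0.031825 per quarter; n = 7·4 = 28.
PMT = 22700 / ( [1 − (1+0.031825)^(−28)] / 0.031825 ) = 22700 / 18.352238 = 1,236.9064

A$1,236.91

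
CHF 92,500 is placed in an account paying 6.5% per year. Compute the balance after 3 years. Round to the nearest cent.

CHF 111,735.34

FV = 92,500 × (1 + 0.065)^3 = 111,735.3403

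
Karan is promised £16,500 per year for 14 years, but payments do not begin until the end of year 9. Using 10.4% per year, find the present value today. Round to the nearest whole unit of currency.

£53,901

PV at t=8 (ordinary 14-year annuity): 16500 × a(14|0.104) = 16500 × 7.208808 = 118,945.3374
PV₀ = 118,945.3374 / (1+0.104)^8 = 118,945.3374 / 2.206747 = 53,900.7534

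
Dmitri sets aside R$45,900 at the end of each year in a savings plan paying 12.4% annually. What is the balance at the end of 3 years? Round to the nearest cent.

R$155,480.56

FV = 45900 × [(1+0.124)^3 − 1] / 0.124 = 45900 × 3.387376 = 155,480.5584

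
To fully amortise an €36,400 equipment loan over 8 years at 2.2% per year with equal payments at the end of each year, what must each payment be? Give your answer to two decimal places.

PMT = 36400 / ( [1 − (1+0.022)^(−8)] / 0.022 ) = 36400 / 7.262743 = 5,011.8803

€5,011.88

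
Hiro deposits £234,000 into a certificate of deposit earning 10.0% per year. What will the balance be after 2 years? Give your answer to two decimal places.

234,000 × (1+0.1)^2 = 234,000 × 1.210000 = 283,140.0000

£283,140.00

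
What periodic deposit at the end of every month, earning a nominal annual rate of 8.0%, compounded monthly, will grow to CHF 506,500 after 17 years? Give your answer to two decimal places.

With 12 periods per year: i = 0.00666667, n = 204.
FV-annuity factor = 431.797244; PMT = 506500 / 431.797244 = 1,173.0042

CHF 1,173.00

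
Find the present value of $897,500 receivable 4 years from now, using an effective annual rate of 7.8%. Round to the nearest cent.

PV = 897,500 / (1 + 0.078)^4 = 897,500 / 1.350439 = 664,598.5874

$664,598.59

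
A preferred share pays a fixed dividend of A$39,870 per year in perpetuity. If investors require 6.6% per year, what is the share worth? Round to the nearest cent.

A$604,090.91

PV = C/r = 39870/0.066 = 604,090.9091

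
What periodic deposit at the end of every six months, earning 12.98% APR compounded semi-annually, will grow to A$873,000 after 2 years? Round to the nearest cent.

i = 0.1298/2 = 0.0649 per half-year; n = 2·2 = 4.
FV-annuity factor = 4.406521; PMT = 873000 / 4.406521 = 198,115.4568

A$198,115.46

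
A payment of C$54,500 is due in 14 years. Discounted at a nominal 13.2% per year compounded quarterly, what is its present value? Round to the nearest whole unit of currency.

C$8,847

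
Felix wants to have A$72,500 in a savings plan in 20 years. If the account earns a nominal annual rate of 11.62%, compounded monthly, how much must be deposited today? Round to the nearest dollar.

A$7,176

Periodic rate i = 0.1162/12 = 0.00968333; n = 20 × 12 = 240 periods.
Discount factor = (1+0.00968333)^(−240) = 0.098982; PV = 72,500 × 0.098982 = 7,176.1748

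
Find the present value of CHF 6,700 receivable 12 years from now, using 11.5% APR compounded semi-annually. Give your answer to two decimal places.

Periodic rate i = 0.115/2 = 0.0575; n = 12 × 2 = 24 periods.
PV = 6,700 / (1 + 0.0575)^24 = 6,700 / 3.825860 = 1,751.2404

CHF 1,751.24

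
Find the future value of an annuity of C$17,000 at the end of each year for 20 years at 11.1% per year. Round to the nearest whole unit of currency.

Accumulation factor s(20|0.111) = 64.944400; FV = 17000 × 64.944400 = 1,104,054.8049

C$1,104,055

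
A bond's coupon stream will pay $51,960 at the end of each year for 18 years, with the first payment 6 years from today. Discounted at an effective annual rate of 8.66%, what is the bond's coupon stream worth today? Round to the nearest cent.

PV at t=5 (ordinary 18-year annuity): 51960 × a(18|0.0866) = 51960 × 8.957775 = 465,445.9923
PV₀ = 465,445.9923 / (1+0.0866)^5 = 465,445.9923 / 1.514776 = 307,270.4466

$307,270.45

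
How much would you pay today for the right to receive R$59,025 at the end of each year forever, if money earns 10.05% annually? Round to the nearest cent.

PV = PMT / i = 59025 / 0.1005 = 587,313.4328

R$587,313.43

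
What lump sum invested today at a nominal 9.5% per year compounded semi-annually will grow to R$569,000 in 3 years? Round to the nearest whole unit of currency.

R$430,713

Periodic rate i = 0.095/2 = 0.0475; n = 3 × 2 = 6 periods.
PV = FV·(1+i)^(−n) = 569,000 × 0.756965 = 430,713.0957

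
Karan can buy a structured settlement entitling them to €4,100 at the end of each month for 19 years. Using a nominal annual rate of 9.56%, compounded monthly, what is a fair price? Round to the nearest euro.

i = 0.0956/12 = 0.00796667 per month; n = 19·12 = 228.
PV = 4100 × [1 − (1+0.00796667)^(−228)] / 0.00796667 = 4100 × 104.964271 = 430,353.5106

€430,354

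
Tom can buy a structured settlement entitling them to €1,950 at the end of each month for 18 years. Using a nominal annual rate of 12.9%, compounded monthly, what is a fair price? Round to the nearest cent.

With 12 periods per year: i = 0.01075, n = 216.
PV = PMT · [1 − (1+i)^(−n)] / i = 1950 · 83.786031 = 163,382.7596

€163,382.76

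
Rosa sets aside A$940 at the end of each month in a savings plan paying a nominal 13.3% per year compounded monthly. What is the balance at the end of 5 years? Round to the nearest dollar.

Periodic rate i = 0.133/12 = 0.0110833; n = 5 × 12 = 60 periods.
FV = PMT · [(1+i)^n − 1] / i = 940 · 84.576557 = 79,501.9637

A$79,502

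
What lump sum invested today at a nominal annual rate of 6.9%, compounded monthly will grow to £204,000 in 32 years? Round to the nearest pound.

£22,566

Periodic rate i = 0.069/12 = 0.00575; n = 32 × 12 = 384 periods.
PV = FV·(1+i)^(−n) = 204,000 × 0.110618 = 22,565.9868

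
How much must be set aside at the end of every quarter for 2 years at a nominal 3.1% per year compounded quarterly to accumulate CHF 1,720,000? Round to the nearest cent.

CHF 209,235.65

Periodic rate i = 0.031/4 = 0.00775; n = 2 × 4 = 8 periods.
PMT = 1.72e+06 / ( [(1+0.00775)^8 − 1] / 0.00775 ) = 1.72e+06 / 8.220396 = 209,235.6548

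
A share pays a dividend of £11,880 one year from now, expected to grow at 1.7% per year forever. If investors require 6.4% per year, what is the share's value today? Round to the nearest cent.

£252,765.96

PV = D₁/(r − g) = 11880/(0.064 − 0.017) = 252,765.9574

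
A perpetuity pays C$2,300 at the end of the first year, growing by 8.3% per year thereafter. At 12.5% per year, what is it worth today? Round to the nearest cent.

C$54,761.90

PV = D₁/(r − g) = 2300/(0.125 − 0.083) = 54,761.9048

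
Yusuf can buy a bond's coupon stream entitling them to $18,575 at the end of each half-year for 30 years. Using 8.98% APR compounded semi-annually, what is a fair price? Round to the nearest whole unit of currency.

$384,035

With 2 periods per year: i = 0.0449, n = 60.
Annuity factor a(60|0.0449) = 20.674844; PV = 18575 × 20.674844 = 384,035.2208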